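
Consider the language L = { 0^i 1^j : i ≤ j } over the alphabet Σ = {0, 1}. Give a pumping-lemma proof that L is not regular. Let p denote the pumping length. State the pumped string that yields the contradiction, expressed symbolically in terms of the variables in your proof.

Suppose for contradiction that L is regular, and let p be the pumping length.
Choose w = 0^p 1^p ∈ L, with |w| = 2p ≥ p.
By the pumping lemma, w = xyz with |xy| ≤ p and |y| > 0.
Since the first p symbols of w are all 0's and |xy| ≤ p, y lies entirely in the leading 0-block: y = 0^k for some k with 1 ≤ k ≤ p.
Consider xy^2z = 0^{p+k} 1^p. Since k ≥ 1, the 0-count p+k exceeds the 1-count p, so i ≤ j fails; thus xy^2z ∉ L.
Contradiction. Therefore L is not regular.

0^{p+k} 1^p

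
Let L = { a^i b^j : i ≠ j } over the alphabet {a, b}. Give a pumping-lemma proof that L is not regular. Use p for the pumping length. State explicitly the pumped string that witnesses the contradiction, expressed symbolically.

Assume L is regular. Let p be the pumping length given by the pumping lemma.
Choose w = a^p b^{p+p!}. Since p ≠ p+p!, w ∈ L; and |w| ≥ p.
By the pumping lemma, w = xyz with |xy| ≤ p and y is nonempty.
Because |xy| ≤ p and w begins with p copies of a, we have y = a^k with 1 ≤ k ≤ p.
Since 1 ≤ k ≤ p, k divides p!; set t = 1 + p!/k. Then xy^t z has p + (p!/k)·k = p + p! copies of a. Now the a-count equals the b-count, so i ≠ j fails. So xy^t z = a^{p+p!} b^{p+p!} ∉ L.
This contradicts the pumping lemma, so L is not regular.

a^{p+p!} b^{p+p!}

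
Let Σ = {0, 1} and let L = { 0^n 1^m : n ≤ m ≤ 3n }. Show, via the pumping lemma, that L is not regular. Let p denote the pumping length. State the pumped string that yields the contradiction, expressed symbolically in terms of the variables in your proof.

0^{p+k} 1^p

Assume L is regular; let p be its pumping constant.
Take w = 0^p 1^p ∈ L (since p ≤ p ≤ 3p), with |w| = 2p ≥ p.
Write w = xyz as guaranteed by the lemma, with |xy| ≤ p and |y| ≥ 1.
Since the first p symbols of w are all 0's and |xy| ≤ p, y lies entirely in the leading 0-block: y = 0^k for some k with 1 ≤ k ≤ p.
Pump with i = 2: xy^2z = 0^{p+k} 1^p. Now n = p+k > p = m, so the condition n ≤ m fails. Thus xy^2z ∉ L.
This is a contradiction; hence L is not regular.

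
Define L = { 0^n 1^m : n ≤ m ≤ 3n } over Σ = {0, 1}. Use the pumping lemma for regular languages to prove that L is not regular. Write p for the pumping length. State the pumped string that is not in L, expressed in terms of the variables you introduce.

Assume L is regular. Let p be the pumping length given by the pumping lemma.
Take w = 0^p 1^p ∈ L (since p ≤ p ≤ 3p), with |w| = 2p ≥ p.
The pumping lemma gives a decomposition w = xyz where |xy| ≤ p and y is nonempty.
Since the first p symbols of w are all 0's and |xy| ≤ p, y lies entirely in the leading 0-block: y = 0^k for some k with 1 ≤ k ≤ p.
Pump with i = 2: xy^2z = 0^{p+k} 1^p. Now n = p+k > p = m, so the condition n ≤ m fails. Thus xy^2z ∉ L.
Contradiction. Therefore L is not regular.

0^{p+k} 1^p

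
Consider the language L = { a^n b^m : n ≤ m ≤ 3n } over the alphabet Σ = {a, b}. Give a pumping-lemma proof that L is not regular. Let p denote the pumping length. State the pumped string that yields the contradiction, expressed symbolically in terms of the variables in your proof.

a^{p+k} b^p

Assume L is regular. Let p be the pumping length given by the pumping lemma.
Take w = a^p b^p ∈ L (since p ≤ p ≤ 3p), with |w| = 2p ≥ p.
Write w = xyz as guaranteed by the lemma, with |xy| ≤ p and |y| > 0.
Since the first p symbols of w are all a's and |xy| ≤ p, y lies entirely in the leading a-block: y = a^k for some k with 1 ≤ k ≤ p.
Pump with i = 2: xy^2z = a^{p+k} b^p. Now n = p+k > p = m, so the condition n ≤ m fails. Thus xy^2z ∉ L.
Contradiction. Therefore L is not regular.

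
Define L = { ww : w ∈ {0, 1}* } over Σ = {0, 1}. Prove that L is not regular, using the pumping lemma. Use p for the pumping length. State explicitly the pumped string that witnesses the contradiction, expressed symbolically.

Assume L is regular. Let p be the pumping length given by the pumping lemma.
Take w = 0^p 1^p 0^p 1^p = uu where u = 0^p1^p; then w ∈ L and |w| = 4p ≥ p.
The pumping lemma gives a decomposition w = xyz where |xy| ≤ p and |y| > 0.
The first p characters of w are 0's, so xy (and hence y) consists only of 0's. Write y = 0^k, 1 ≤ k ≤ p.
Pump with i = 2: xy^2z = 0^{p+k} 1^p 0^p 1^p, of length 4p+k. Suppose this equals vv. The string starts with 0 and ends with 1, so v does too; thus the boundary between the two copies of v is a 1→0 transition. There is exactly one such transition, at position 2p+k, so |v| = 2p+k and |vv| = 4p+2k ≠ 4p+k since k ≥ 1. So xy^2z ∉ L.
Contradiction. Therefore L is not regular.

0^{p+k} 1^p 0^p 1^p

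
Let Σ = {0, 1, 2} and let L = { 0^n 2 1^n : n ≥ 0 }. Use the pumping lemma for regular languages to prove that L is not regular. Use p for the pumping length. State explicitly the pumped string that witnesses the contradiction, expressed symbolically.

0^{p+k} 2 1^p

Assume L is regular; let p be its pumping constant.
Take w = 0^p 2 1^p ∈ L with |w| = 2p+1 ≥ p.
The pumping lemma gives a decomposition w = xyz where |xy| ≤ p and |y| ≥ 1.
Since the first p symbols of w are all 0's and |xy| ≤ p, y lies entirely in the leading 0-block: y = 0^k for some k with 1 ≤ k ≤ p.
Pump with i = 2: xy^2z = 0^{p+k} 2 1^p, which would require p+k = p. But k ≥ 1, so xy^2z ∉ L.
Contradiction. Therefore L is not regular.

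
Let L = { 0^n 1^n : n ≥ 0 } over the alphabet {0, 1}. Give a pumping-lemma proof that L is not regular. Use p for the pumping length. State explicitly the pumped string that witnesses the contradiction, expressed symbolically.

Assume L is regular. Let p be the pumping length given by the pumping lemma.
Let w = 0^p 1^p ∈ L; note |w| = 2p ≥ p.
The pumping lemma gives a decomposition w = xyz where |xy| ≤ p and y is nonempty.
Since the first p symbols of w are all 0's and |xy| ≤ p, y lies entirely in the leading 0-block: y = 0^k for some k with 1 ≤ k ≤ p.
Pump with i = 2: xy^2z = 0^{p+k} 1^p. For this to lie in L we would need p = p+k, which forces k = 0. But k ≥ 1, so xy^2z ∉ L.
This contradicts the pumping lemma, so L is not regular.

0^{p+k} 1^p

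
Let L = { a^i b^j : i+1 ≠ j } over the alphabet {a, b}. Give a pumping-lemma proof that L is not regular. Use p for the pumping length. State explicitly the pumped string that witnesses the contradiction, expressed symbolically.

a^{p+p!} b^{p+p!+1}

Assume L is regular; let p be its pumping constant.
Choose w = a^p b^{p+p!+1}. Since p ≠ (p+p!+1)-1 = p+p!, w ∈ L; and |w| ≥ p.
The pumping lemma gives a decomposition w = xyz where |xy| ≤ p and |y| ≥ 1.
The first p characters of w are a's, so xy (and hence y) consists only of a's. Write y = a^k, 1 ≤ k ≤ p.
Since 1 ≤ k ≤ p, k divides p!; set t = 1 + p!/k. Then xy^t z has p + (p!/k)·k = p + p! copies of a. Now the a-count is p+p! and (b-count)-1 = (p+p!+1)-1 = p+p!, so i+1 ≠ j fails. So xy^t z = a^{p+p!} b^{p+p!+1} ∉ L.
This is a contradiction; hence L is not regular.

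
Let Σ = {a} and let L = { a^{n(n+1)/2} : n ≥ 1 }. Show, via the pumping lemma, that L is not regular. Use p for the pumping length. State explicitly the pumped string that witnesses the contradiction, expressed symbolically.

Toward a contradiction, assume L is regular with pumping length p.
Take w = a^{p(p+1)/2} ∈ L with |w| = p(p+1)/2 ≥ p.
The pumping lemma gives a decomposition w = xyz where |xy| ≤ p and |y| > 0.
Then y = a^k for some k with 1 ≤ k ≤ p.
Pump with i = 2: xy^2z = a^{p(p+1)/2+k}. Since 1 ≤ k ≤ p, p(p+1)/2 < p(p+1)/2+k ≤ p(p+1)/2+p < (p+1)(p+2)/2, so p(p+1)/2+k is strictly between consecutive triangular numbers. So xy^2z ∉ L.
This contradicts the pumping lemma, so L is not regular.

a^{p(p+1)/2+k}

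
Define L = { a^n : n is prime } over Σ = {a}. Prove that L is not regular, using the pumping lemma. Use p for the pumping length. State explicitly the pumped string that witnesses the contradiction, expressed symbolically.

Toward a contradiction, assume L is regular with pumping length p.
Let q be a prime with q ≥ p+2 (infinitely many primes exist), and take w = a^q ∈ L with |w| = q ≥ p.
The pumping lemma gives a decomposition w = xyz where |xy| ≤ p and y is nonempty.
Then y = a^k for some k with 1 ≤ k ≤ p.
Since 1 ≤ k ≤ p, |xz| = q-k. Pump with i = q+1: |xy^{q+1}z| = (q-k)+(q+1)k = q+qk = q(1+k), which is composite (both factors ≥ 2). So xy^{q+1}z = a^{q(1+k)} ∉ L.
Contradiction. Therefore L is not regular.

a^{q(1+k)}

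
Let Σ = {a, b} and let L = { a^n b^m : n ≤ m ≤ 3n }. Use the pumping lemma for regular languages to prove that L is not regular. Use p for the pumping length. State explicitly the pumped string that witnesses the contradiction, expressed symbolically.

Suppose for contradiction that L is regular, and let p be the pumping length.
Take w = a^p b^p ∈ L (since p ≤ p ≤ 3p), with |w| = 2p ≥ p.
By the pumping lemma, w = xyz with |xy| ≤ p and |y| ≥ 1.
Because |xy| ≤ p and w begins with p copies of a, we have y = a^k with 1 ≤ k ≤ p.
Pump with i = 2: xy^2z = a^{p+k} b^p. Now n = p+k > p = m, so the condition n ≤ m fails. Thus xy^2z ∉ L.
This contradicts the pumping lemma, so L is not regular.

a^{p+k} b^p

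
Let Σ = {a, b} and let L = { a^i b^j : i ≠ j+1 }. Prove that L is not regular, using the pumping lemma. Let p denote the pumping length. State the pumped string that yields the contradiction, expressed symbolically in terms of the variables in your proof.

Toward a contradiction, assume L is regular with pumping length p.
Choose w = a^p b^{p+p!-1}. Since p ≠ (p+p!-1)+1 = p+p!, w ∈ L; and |w| ≥ p.
By the pumping lemma, w = xyz with |xy| ≤ p and y is nonempty.
Since the first p symbols of w are all a's and |xy| ≤ p, y lies entirely in the leading a-block: y = a^k for some k with 1 ≤ k ≤ p.
Since 1 ≤ k ≤ p, k divides p!; set t = 1 + p!/k. Then xy^t z has p + (p!/k)·k = p + p! copies of a. Now the a-count is p+p! and (b-count)+1 = (p+p!-1)+1 = p+p!, so i ≠ j+1 fails. So xy^t z = a^{p+p!} b^{p+p!-1} ∉ L.
Contradiction. Therefore L is not regular.

a^{p+p!} b^{p+p!-1}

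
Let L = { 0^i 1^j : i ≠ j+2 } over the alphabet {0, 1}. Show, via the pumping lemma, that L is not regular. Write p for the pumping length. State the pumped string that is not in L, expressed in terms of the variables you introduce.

Assume L is regular; let p be its pumping constant.
Choose w = 0^p 1^{p+p!-2}. Since p ≠ (p+p!-2)+2 = p+p!, w ∈ L; and |w| ≥ p.
By the pumping lemma, w = xyz with |xy| ≤ p and y is nonempty.
Since the first p symbols of w are all 0's and |xy| ≤ p, y lies entirely in the leading 0-block: y = 0^k for some k with 1 ≤ k ≤ p.
Since 1 ≤ k ≤ p, k divides p!; set t = 1 + p!/k. Then xy^t z has p + (p!/k)·k = p + p! copies of 0. Now the 0-count is p+p! and (1-count)+2 = (p+p!-2)+2 = p+p!, so i ≠ j+2 fails. So xy^t z = 0^{p+p!} 1^{p+p!-2} ∉ L.
This is a contradiction; hence L is not regular.

0^{p+p!} 1^{p+p!-2}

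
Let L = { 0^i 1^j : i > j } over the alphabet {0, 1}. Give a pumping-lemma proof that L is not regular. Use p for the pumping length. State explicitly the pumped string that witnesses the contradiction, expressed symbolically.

0^{p+1-k} 1^p

Toward a contradiction, assume L is regular with pumping length p.
Choose w = 0^{p+1} 1^p ∈ L, with |w| = 2p+1 ≥ p.
The pumping lemma gives a decomposition w = xyz where |xy| ≤ p and |y| > 0.
Because |xy| ≤ p and w begins with p copies of 0, we have y = 0^k with 1 ≤ k ≤ p.
Consider xy^0z = xz = 0^{p+1-k} 1^p. Since k ≥ 1, the 0-count p+1-k is at most p, so i > j fails; thus xz ∉ L.
This contradicts the pumping lemma, so L is not regular.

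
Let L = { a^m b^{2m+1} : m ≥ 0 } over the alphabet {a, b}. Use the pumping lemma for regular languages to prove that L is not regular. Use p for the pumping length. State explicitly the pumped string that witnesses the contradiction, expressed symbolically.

Toward a contradiction, assume L is regular with pumping length p.
Choose w = a^p b^{2p+1}, which is in L with |w| = 3p+1 ≥ p.
By the pumping lemma, w = xyz with |xy| ≤ p and y is nonempty.
Because |xy| ≤ p and w begins with p copies of a, we have y = a^k with 1 ≤ k ≤ p.
Pump with i = 2: xy^2z = a^{p+k} b^{2p+1}. For this to lie in L we would need 2p+1 = 2(p+k)+1, which forces k = 0. But k ≥ 1, so xy^2z ∉ L.
Contradiction. Therefore L is not regular.

a^{p+k} b^{2p+1}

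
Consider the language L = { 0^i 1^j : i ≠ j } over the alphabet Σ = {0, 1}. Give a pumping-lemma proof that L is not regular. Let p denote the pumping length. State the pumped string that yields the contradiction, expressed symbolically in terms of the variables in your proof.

Toward a contradiction, assume L is regular with pumping length p.
Choose w = 0^p 1^{p+p!}. Since p ≠ p+p!, w ∈ L; and |w| ≥ p.
Write w = xyz as guaranteed by the lemma, with |xy| ≤ p and y is nonempty.
Since the first p symbols of w are all 0's and |xy| ≤ p, y lies entirely in the leading 0-block: y = 0^k for some k with 1 ≤ k ≤ p.
Since 1 ≤ k ≤ p, k divides p!; set t = 1 + p!/k. Then xy^t z has p + (p!/k)·k = p + p! copies of 0. Now the 0-count equals the 1-count, so i ≠ j fails. So xy^t z = 0^{p+p!} 1^{p+p!} ∉ L.
This contradicts the pumping lemma, so L is not regular.

0^{p+p!} 1^{p+p!}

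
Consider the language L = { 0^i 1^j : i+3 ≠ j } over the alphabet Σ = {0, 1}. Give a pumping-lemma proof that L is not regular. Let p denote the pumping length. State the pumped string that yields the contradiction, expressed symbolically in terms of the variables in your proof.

Suppose for contradiction that L is regular, and let p be the pumping length.
Choose w = 0^p 1^{p+p!+3}. Since p ≠ (p+p!+3)-3 = p+p!, w ∈ L; and |w| ≥ p.
The pumping lemma gives a decomposition w = xyz where |xy| ≤ p and |y| ≥ 1.
Since the first p symbols of w are all 0's and |xy| ≤ p, y lies entirely in the leading 0-block: y = 0^k for some k with 1 ≤ k ≤ p.
Since 1 ≤ k ≤ p, k divides p!; set t = 1 + p!/k. Then xy^t z has p + (p!/k)·k = p + p! copies of 0. Now the 0-count is p+p! and (1-count)-3 = (p+p!+3)-3 = p+p!, so i+3 ≠ j fails. So xy^t z = 0^{p+p!} 1^{p+p!+3} ∉ L.
Contradiction. Therefore L is not regular.

0^{p+p!} 1^{p+p!+3}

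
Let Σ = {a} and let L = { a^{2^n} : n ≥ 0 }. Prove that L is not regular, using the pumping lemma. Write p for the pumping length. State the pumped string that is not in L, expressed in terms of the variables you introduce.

Assume L is regular. Let p be the pumping length given by the pumping lemma.
Take w = a^{2^p} ∈ L with |w| = 2^p ≥ p.
The pumping lemma gives a decomposition w = xyz where |xy| ≤ p and |y| ≥ 1.
Then y = a^k for some k with 1 ≤ k ≤ p.
Pump with i = 2: xy^2z = a^{2^p+k}. Since 1 ≤ k ≤ p < 2^p, we have 2^p < 2^p+k < 2^{p+1}, so 2^p+k is not a power of 2. So xy^2z ∉ L.
This is a contradiction; hence L is not regular.

a^{2^p+k}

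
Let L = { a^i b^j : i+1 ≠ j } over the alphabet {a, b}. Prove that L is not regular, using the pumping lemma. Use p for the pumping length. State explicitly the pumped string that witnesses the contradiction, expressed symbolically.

a^{p+p!} b^{p+p!+1}

Assume L is regular; let p be its pumping constant.
Choose w = a^p b^{p+p!+1}. Since p ≠ (p+p!+1)-1 = p+p!, w ∈ L; and |w| ≥ p.
The pumping lemma gives a decomposition w = xyz where |xy| ≤ p and |y| ≥ 1.
Since the first p symbols of w are all a's and |xy| ≤ p, y lies entirely in the leading a-block: y = a^k for some k with 1 ≤ k ≤ p.
Since 1 ≤ k ≤ p, k divides p!; set t = 1 + p!/k. Then xy^t z has p + (p!/k)·k = p + p! copies of a. Now the a-count is p+p! and (b-count)-1 = (p+p!+1)-1 = p+p!, so i+1 ≠ j fails. So xy^t z = a^{p+p!} b^{p+p!+1} ∉ L.
Contradiction. Therefore L is not regular.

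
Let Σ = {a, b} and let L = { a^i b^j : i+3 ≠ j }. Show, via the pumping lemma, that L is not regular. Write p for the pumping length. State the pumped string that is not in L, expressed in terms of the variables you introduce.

a^{p+p!} b^{p+p!+3}

Assume L is regular. Let p be the pumping length given by the pumping lemma.
Choose w = a^p b^{p+p!+3}. Since p ≠ (p+p!+3)-3 = p+p!, w ∈ L; and |w| ≥ p.
The pumping lemma gives a decomposition w = xyz where |xy| ≤ p and |y| > 0.
Since the first p symbols of w are all a's and |xy| ≤ p, y lies entirely in the leading a-block: y = a^k for some k with 1 ≤ k ≤ p.
Since 1 ≤ k ≤ p, k divides p!; set t = 1 + p!/k. Then xy^t z has p + (p!/k)·k = p + p! copies of a. Now the a-count is p+p! and (b-count)-3 = (p+p!+3)-3 = p+p!, so i+3 ≠ j fails. So xy^t z = a^{p+p!} b^{p+p!+3} ∉ L.
This contradicts the pumping lemma, so L is not regular.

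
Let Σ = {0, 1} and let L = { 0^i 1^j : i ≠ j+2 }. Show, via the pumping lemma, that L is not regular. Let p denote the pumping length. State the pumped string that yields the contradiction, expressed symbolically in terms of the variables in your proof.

Toward a contradiction, assume L is regular with pumping length p.
Choose w = 0^p 1^{p+p!-2}. Since p ≠ (p+p!-2)+2 = p+p!, w ∈ L; and |w| ≥ p.
The pumping lemma gives a decomposition w = xyz where |xy| ≤ p and y is nonempty.
Because |xy| ≤ p and w begins with p copies of 0, we have y = 0^k with 1 ≤ k ≤ p.
Since 1 ≤ k ≤ p, k divides p!; set t = 1 + p!/k. Then xy^t z has p + (p!/k)·k = p + p! copies of 0. Now the 0-count is p+p! and (1-count)+2 = (p+p!-2)+2 = p+p!, so i ≠ j+2 fails. So xy^t z = 0^{p+p!} 1^{p+p!-2} ∉ L.
This contradicts the pumping lemma, so L is not regular.

0^{p+p!} 1^{p+p!-2}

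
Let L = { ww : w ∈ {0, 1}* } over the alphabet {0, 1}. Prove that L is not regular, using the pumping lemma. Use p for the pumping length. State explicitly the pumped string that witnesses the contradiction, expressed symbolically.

0^{p+k} 1^p 0^p 1^p

Assume L is regular; let p be its pumping constant.
Take w = 0^p 1^p 0^p 1^p = uu where u = 0^p1^p; then w ∈ L and |w| = 4p ≥ p.
By the pumping lemma, w = xyz with |xy| ≤ p and |y| > 0.
Because |xy| ≤ p and w begins with p copies of 0, we have y = 0^k with 1 ≤ k ≤ p.
Pump with i = 2: xy^2z = 0^{p+k} 1^p 0^p 1^p, of length 4p+k. Suppose this equals vv. The string starts with 0 and ends with 1, so v does too; thus the boundary between the two copies of v is a 1→0 transition. There is exactly one such transition, at position 2p+k, so |v| = 2p+k and |vv| = 4p+2k ≠ 4p+k since k ≥ 1. So xy^2z ∉ L.
This contradicts the pumping lemma, so L is not regular.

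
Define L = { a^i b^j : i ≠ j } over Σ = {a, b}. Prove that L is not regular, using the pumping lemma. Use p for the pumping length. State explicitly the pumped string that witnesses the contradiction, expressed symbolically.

a^{p+p!} b^{p+p!}

Toward a contradiction, assume L is regular with pumping length p.
Choose w = a^p b^{p+p!}. Since p ≠ p+p!, w ∈ L; and |w| ≥ p.
By the pumping lemma, w = xyz with |xy| ≤ p and y is nonempty.
Because |xy| ≤ p and w begins with p copies of a, we have y = a^k with 1 ≤ k ≤ p.
Since 1 ≤ k ≤ p, k divides p!; set t = 1 + p!/k. Then xy^t z has p + (p!/k)·k = p + p! copies of a. Now the a-count equals the b-count, so i ≠ j fails. So xy^t z = a^{p+p!} b^{p+p!} ∉ L.
This contradicts the pumping lemma, so L is not regular.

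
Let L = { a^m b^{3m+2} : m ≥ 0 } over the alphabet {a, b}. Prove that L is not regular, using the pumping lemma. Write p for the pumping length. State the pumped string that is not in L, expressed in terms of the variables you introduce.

a^{p+k} b^{3p+2}

Assume L is regular. Let p be the pumping length given by the pumping lemma.
Let w = a^p b^{3p+2} ∈ L; note |w| = 4p+2 ≥ p.
By the pumping lemma, w = xyz with |xy| ≤ p and y is nonempty.
Since the first p symbols of w are all a's and |xy| ≤ p, y lies entirely in the leading a-block: y = a^k for some k with 1 ≤ k ≤ p.
Pump with i = 2: xy^2z = a^{p+k} b^{3p+2}. For this to lie in L we would need 3p+2 = 3(p+k)+2, which forces k = 0. But k ≥ 1, so xy^2z ∉ L.
This contradicts the pumping lemma, so L is not regular.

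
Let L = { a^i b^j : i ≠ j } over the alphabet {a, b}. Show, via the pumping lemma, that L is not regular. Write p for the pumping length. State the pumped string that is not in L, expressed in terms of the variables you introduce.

a^{p+p!} b^{p+p!}

Assume L is regular; let p be its pumping constant.
Choose w = a^p b^{p+p!}. Since p ≠ p+p!, w ∈ L; and |w| ≥ p.
By the pumping lemma, w = xyz with |xy| ≤ p and |y| ≥ 1.
Because |xy| ≤ p and w begins with p copies of a, we have y = a^k with 1 ≤ k ≤ p.
Since 1 ≤ k ≤ p, k divides p!; set t = 1 + p!/k. Then xy^t z has p + (p!/k)·k = p + p! copies of a. Now the a-count equals the b-count, so i ≠ j fails. So xy^t z = a^{p+p!} b^{p+p!} ∉ L.
This contradicts the pumping lemma, so L is not regular.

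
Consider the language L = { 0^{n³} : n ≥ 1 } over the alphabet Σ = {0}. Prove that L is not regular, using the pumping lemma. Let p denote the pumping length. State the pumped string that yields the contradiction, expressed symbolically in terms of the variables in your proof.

Assume L is regular; let p be its pumping constant.
Take w = 0^{p³} ∈ L with |w| = p³ ≥ p.
The pumping lemma gives a decomposition w = xyz where |xy| ≤ p and y is nonempty.
Then y = 0^k for some k with 1 ≤ k ≤ p.
Pump with i = 2: xy^2z = 0^{p³+k}. Since 1 ≤ k ≤ p, p³ < p³+k ≤ p³+p < p³+3p²+3p+1 = (p+1)³, so p³+k is not a perfect cube. So xy^2z ∉ L.
This is a contradiction; hence L is not regular.

0^{p³+k}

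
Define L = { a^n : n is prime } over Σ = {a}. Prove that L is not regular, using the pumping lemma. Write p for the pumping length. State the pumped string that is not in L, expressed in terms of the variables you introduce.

a^{q(1+k)}

Suppose for contradiction that L is regular, and let p be the pumping length.
Let q be a prime with q ≥ p+2 (infinitely many primes exist), and take w = a^q ∈ L with |w| = q ≥ p.
Write w = xyz as guaranteed by the lemma, with |xy| ≤ p and |y| ≥ 1.
Then y = a^k for some k with 1 ≤ k ≤ p.
Since 1 ≤ k ≤ p, |xz| = q-k. Pump with i = q+1: |xy^{q+1}z| = (q-k)+(q+1)k = q+qk = q(1+k), which is composite (both factors ≥ 2). So xy^{q+1}z = a^{q(1+k)} ∉ L.
Contradiction. Therefore L is not regular.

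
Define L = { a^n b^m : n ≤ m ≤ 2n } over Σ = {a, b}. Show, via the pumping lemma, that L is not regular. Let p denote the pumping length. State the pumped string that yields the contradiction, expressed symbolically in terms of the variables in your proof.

a^{p+k} b^p

Toward a contradiction, assume L is regular with pumping length p.
Take w = a^p b^p ∈ L (since p ≤ p ≤ 2p), with |w| = 2p ≥ p.
By the pumping lemma, w = xyz with |xy| ≤ p and y is nonempty.
The first p characters of w are a's, so xy (and hence y) consists only of a's. Write y = a^k, 1 ≤ k ≤ p.
Pump with i = 2: xy^2z = a^{p+k} b^p. Now n = p+k > p = m, so the condition n ≤ m fails. Thus xy^2z ∉ L.
Contradiction. Therefore L is not regular.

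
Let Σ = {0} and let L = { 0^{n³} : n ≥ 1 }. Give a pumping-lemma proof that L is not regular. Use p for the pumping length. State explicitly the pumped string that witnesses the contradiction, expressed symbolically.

Suppose for contradiction that L is regular, and let p be the pumping length.
Take w = 0^{p³} ∈ L with |w| = p³ ≥ p.
By the pumping lemma, w = xyz with |xy| ≤ p and |y| ≥ 1.
Then y = 0^k for some k with 1 ≤ k ≤ p.
Pump with i = 2: xy^2z = 0^{p³+k}. Since 1 ≤ k ≤ p, p³ < p³+k ≤ p³+p < p³+3p²+3p+1 = (p+1)³, so p³+k is not a perfect cube. So xy^2z ∉ L.
This contradicts the pumping lemma, so L is not regular.

0^{p³+k}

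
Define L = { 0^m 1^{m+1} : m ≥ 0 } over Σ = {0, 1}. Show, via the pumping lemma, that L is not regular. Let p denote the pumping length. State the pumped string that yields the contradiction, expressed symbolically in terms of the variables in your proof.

Assume L is regular. Let p be the pumping length given by the pumping lemma.
Let w = 0^p 1^{p+1} ∈ L; note |w| = 2p+1 ≥ p.
By the pumping lemma, w = xyz with |xy| ≤ p and |y| > 0.
Because |xy| ≤ p and w begins with p copies of 0, we have y = 0^k with 1 ≤ k ≤ p.
Pump with i = 2: xy^2z = 0^{p+k} 1^{p+1}. For this to lie in L we would need p+1 = (p+k)+1, which forces k = 0. But k ≥ 1, so xy^2z ∉ L.
Contradiction. Therefore L is not regular.

0^{p+k} 1^{p+1}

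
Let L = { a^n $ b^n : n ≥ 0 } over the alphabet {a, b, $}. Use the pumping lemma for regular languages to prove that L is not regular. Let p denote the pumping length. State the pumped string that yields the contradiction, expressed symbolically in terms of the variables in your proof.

Suppose for contradiction that L is regular, and let p be the pumping length.
Take w = a^p $ b^p ∈ L with |w| = 2p+1 ≥ p.
Write w = xyz as guaranteed by the lemma, with |xy| ≤ p and |y| ≥ 1.
The first p characters of w are a's, so xy (and hence y) consists only of a's. Write y = a^k, 1 ≤ k ≤ p.
Pump with i = 2: xy^2z = a^{p+k} $ b^p, which would require p+k = p. But k ≥ 1, so xy^2z ∉ L.
This contradicts the pumping lemma, so L is not regular.

a^{p+k} $ b^p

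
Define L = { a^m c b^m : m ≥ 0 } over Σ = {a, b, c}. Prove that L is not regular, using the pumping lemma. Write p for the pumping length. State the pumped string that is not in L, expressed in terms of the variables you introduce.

Assume L is regular. Let p be the pumping length given by the pumping lemma.
Take w = a^p c b^p ∈ L with |w| = 2p+1 ≥ p.
The pumping lemma gives a decomposition w = xyz where |xy| ≤ p and |y| > 0.
Because |xy| ≤ p and w begins with p copies of a, we have y = a^k with 1 ≤ k ≤ p.
Pump with i = 2: xy^2z = a^{p+k} c b^p, which would require p+k = p. But k ≥ 1, so xy^2z ∉ L.
This contradicts the pumping lemma, so L is not regular.

a^{p+k} c b^p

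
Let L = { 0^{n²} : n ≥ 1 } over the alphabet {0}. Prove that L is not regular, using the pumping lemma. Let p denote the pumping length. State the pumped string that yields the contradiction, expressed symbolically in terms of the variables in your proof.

Suppose for contradiction that L is regular, and let p be the pumping length.
Take w = 0^{p²} ∈ L with |w| = p² ≥ p.
Write w = xyz as guaranteed by the lemma, with |xy| ≤ p and |y| ≥ 1.
Then y = 0^k for some k with 1 ≤ k ≤ p.
Pump with i = 2: xy^2z = 0^{p²+k}. Since 1 ≤ k ≤ p, p² < p²+k ≤ p²+p < (p+1)², so p²+k lies strictly between consecutive squares and is not a perfect square. So xy^2z ∉ L.
This is a contradiction; hence L is not regular.

0^{p²+k}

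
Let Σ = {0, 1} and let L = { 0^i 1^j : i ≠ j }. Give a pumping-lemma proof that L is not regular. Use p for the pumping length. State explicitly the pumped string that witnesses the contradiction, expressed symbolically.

Toward a contradiction, assume L is regular with pumping length p.
Choose w = 0^p 1^{p+p!}. Since p ≠ p+p!, w ∈ L; and |w| ≥ p.
The pumping lemma gives a decomposition w = xyz where |xy| ≤ p and |y| ≥ 1.
Because |xy| ≤ p and w begins with p copies of 0, we have y = 0^k with 1 ≤ k ≤ p.
Since 1 ≤ k ≤ p, k divides p!; set t = 1 + p!/k. Then xy^t z has p + (p!/k)·k = p + p! copies of 0. Now the 0-count equals the 1-count, so i ≠ j fails. So xy^t z = 0^{p+p!} 1^{p+p!} ∉ L.
This contradicts the pumping lemma, so L is not regular.

0^{p+p!} 1^{p+p!}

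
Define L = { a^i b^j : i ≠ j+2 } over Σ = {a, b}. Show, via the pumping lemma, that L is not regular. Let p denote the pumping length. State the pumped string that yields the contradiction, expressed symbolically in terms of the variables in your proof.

a^{p+p!} b^{p+p!-2}

Suppose for contradiction that L is regular, and let p be the pumping length.
Choose w = a^p b^{p+p!-2}. Since p ≠ (p+p!-2)+2 = p+p!, w ∈ L; and |w| ≥ p.
Write w = xyz as guaranteed by the lemma, with |xy| ≤ p and |y| ≥ 1.
Because |xy| ≤ p and w begins with p copies of a, we have y = a^k with 1 ≤ k ≤ p.
Since 1 ≤ k ≤ p, k divides p!; set t = 1 + p!/k. Then xy^t z has p + (p!/k)·k = p + p! copies of a. Now the a-count is p+p! and (b-count)+2 = (p+p!-2)+2 = p+p!, so i ≠ j+2 fails. So xy^t z = a^{p+p!} b^{p+p!-2} ∉ L.
Contradiction. Therefore L is not regular.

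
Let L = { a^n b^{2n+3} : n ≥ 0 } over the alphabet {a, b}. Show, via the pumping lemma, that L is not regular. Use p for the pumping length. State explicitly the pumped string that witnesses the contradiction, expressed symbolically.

a^{p+k} b^{2p+3}

Assume L is regular; let p be its pumping constant.
Take w = a^p b^{2p+3}. Then w ∈ L and |w| = 3p+3 ≥ p.
The pumping lemma gives a decomposition w = xyz where |xy| ≤ p and |y| ≥ 1.
The first p characters of w are a's, so xy (and hence y) consists only of a's. Write y = a^k, 1 ≤ k ≤ p.
Pump with i = 2: xy^2z = a^{p+k} b^{2p+3}. For this to lie in L we would need 2p+3 = 2(p+k)+3, which forces k = 0. But k ≥ 1, so xy^2z ∉ L.
This is a contradiction; hence L is not regular.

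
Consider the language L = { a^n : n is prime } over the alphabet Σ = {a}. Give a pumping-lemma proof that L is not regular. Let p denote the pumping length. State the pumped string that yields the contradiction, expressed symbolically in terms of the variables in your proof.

Assume L is regular. Let p be the pumping length given by the pumping lemma.
Let q be a prime with q ≥ p+2 (infinitely many primes exist), and take w = a^q ∈ L with |w| = q ≥ p.
The pumping lemma gives a decomposition w = xyz where |xy| ≤ p and |y| > 0.
Then y = a^k for some k with 1 ≤ k ≤ p.
Since 1 ≤ k ≤ p, |xz| = q-k. Pump with i = q+1: |xy^{q+1}z| = (q-k)+(q+1)k = q+qk = q(1+k), which is composite (both factors ≥ 2). So xy^{q+1}z = a^{q(1+k)} ∉ L.
Contradiction. Therefore L is not regular.

a^{q(1+k)}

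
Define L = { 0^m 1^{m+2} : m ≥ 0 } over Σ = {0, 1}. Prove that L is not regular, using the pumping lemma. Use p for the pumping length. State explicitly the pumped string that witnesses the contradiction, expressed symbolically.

Assume L is regular; let p be its pumping constant.
Let w = 0^p 1^{p+2} ∈ L; note |w| = 2p+2 ≥ p.
Write w = xyz as guaranteed by the lemma, with |xy| ≤ p and |y| > 0.
The first p characters of w are 0's, so xy (and hence y) consists only of 0's. Write y = 0^k, 1 ≤ k ≤ p.
Pump with i = 2: xy^2z = 0^{p+k} 1^{p+2}. For this to lie in L we would need p+2 = (p+k)+2, which forces k = 0. But k ≥ 1, so xy^2z ∉ L.
This contradicts the pumping lemma, so L is not regular.

0^{p+k} 1^{p+2}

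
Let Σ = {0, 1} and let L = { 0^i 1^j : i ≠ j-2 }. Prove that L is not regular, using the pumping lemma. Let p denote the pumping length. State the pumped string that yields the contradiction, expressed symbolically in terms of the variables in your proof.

Suppose for contradiction that L is regular, and let p be the pumping length.
Choose w = 0^p 1^{p+p!+2}. Since p ≠ (p+p!+2)-2 = p+p!, w ∈ L; and |w| ≥ p.
By the pumping lemma, w = xyz with |xy| ≤ p and |y| > 0.
Since the first p symbols of w are all 0's and |xy| ≤ p, y lies entirely in the leading 0-block: y = 0^k for some k with 1 ≤ k ≤ p.
Since 1 ≤ k ≤ p, k divides p!; set t = 1 + p!/k. Then xy^t z has p + (p!/k)·k = p + p! copies of 0. Now the 0-count is p+p! and (1-count)-2 = (p+p!+2)-2 = p+p!, so i ≠ j-2 fails. So xy^t z = 0^{p+p!} 1^{p+p!+2} ∉ L.
Contradiction. Therefore L is not regular.

0^{p+p!} 1^{p+p!+2}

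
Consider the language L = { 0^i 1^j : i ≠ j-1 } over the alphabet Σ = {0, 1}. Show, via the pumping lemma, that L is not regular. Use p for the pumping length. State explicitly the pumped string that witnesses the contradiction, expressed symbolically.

Assume L is regular; let p be its pumping constant.
Choose w = 0^p 1^{p+p!+1}. Since p ≠ (p+p!+1)-1 = p+p!, w ∈ L; and |w| ≥ p.
The pumping lemma gives a decomposition w = xyz where |xy| ≤ p and |y| ≥ 1.
The first p characters of w are 0's, so xy (and hence y) consists only of 0's. Write y = 0^k, 1 ≤ k ≤ p.
Since 1 ≤ k ≤ p, k divides p!; set t = 1 + p!/k. Then xy^t z has p + (p!/k)·k = p + p! copies of 0. Now the 0-count is p+p! and (1-count)-1 = (p+p!+1)-1 = p+p!, so i ≠ j-1 fails. So xy^t z = 0^{p+p!} 1^{p+p!+1} ∉ L.
Contradiction. Therefore L is not regular.

0^{p+p!} 1^{p+p!+1}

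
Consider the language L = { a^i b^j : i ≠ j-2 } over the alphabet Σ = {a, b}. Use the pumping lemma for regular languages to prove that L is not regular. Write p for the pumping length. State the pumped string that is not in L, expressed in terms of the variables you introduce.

Toward a contradiction, assume L is regular with pumping length p.
Choose w = a^p b^{p+p!+2}. Since p ≠ (p+p!+2)-2 = p+p!, w ∈ L; and |w| ≥ p.
The pumping lemma gives a decomposition w = xyz where |xy| ≤ p and |y| ≥ 1.
Because |xy| ≤ p and w begins with p copies of a, we have y = a^k with 1 ≤ k ≤ p.
Since 1 ≤ k ≤ p, k divides p!; set t = 1 + p!/k. Then xy^t z has p + (p!/k)·k = p + p! copies of a. Now the a-count is p+p! and (b-count)-2 = (p+p!+2)-2 = p+p!, so i ≠ j-2 fails. So xy^t z = a^{p+p!} b^{p+p!+2} ∉ L.
This contradicts the pumping lemma, so L is not regular.

a^{p+p!} b^{p+p!+2}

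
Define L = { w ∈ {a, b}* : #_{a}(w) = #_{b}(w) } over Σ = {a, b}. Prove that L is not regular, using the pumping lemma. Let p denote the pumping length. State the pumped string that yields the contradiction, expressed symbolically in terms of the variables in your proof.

a^{p+k} b^p

Suppose for contradiction that L is regular, and let p be the pumping length.
Choose w = a^p b^p ∈ L with |w| = 2p ≥ p.
The pumping lemma gives a decomposition w = xyz where |xy| ≤ p and y is nonempty.
Because |xy| ≤ p and w begins with p copies of a, we have y = a^k with 1 ≤ k ≤ p.
Pump with i = 2: xy^2z = a^{p+k} b^p has p+k occurrences of a but only p of b. Since k ≥ 1 the counts differ, so xy^2z ∉ L.
Contradiction. Therefore L is not regular.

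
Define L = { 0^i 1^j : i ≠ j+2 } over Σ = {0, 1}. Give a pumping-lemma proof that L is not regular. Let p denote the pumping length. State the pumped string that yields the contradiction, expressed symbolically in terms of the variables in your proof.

0^{p+p!} 1^{p+p!-2}

Toward a contradiction, assume L is regular with pumping length p.
Choose w = 0^p 1^{p+p!-2}. Since p ≠ (p+p!-2)+2 = p+p!, w ∈ L; and |w| ≥ p.
Write w = xyz as guaranteed by the lemma, with |xy| ≤ p and |y| > 0.
Because |xy| ≤ p and w begins with p copies of 0, we have y = 0^k with 1 ≤ k ≤ p.
Since 1 ≤ k ≤ p, k divides p!; set t = 1 + p!/k. Then xy^t z has p + (p!/k)·k = p + p! copies of 0. Now the 0-count is p+p! and (1-count)+2 = (p+p!-2)+2 = p+p!, so i ≠ j+2 fails. So xy^t z = 0^{p+p!} 1^{p+p!-2} ∉ L.
This contradicts the pumping lemma, so L is not regular.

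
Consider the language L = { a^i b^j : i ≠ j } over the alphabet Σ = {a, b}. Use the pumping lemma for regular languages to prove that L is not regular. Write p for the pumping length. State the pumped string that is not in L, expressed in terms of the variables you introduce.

Assume L is regular; let p be its pumping constant.
Choose w = a^p b^{p+p!}. Since p ≠ p+p!, w ∈ L; and |w| ≥ p.
The pumping lemma gives a decomposition w = xyz where |xy| ≤ p and |y| > 0.
Since the first p symbols of w are all a's and |xy| ≤ p, y lies entirely in the leading a-block: y = a^k for some k with 1 ≤ k ≤ p.
Since 1 ≤ k ≤ p, k divides p!; set t = 1 + p!/k. Then xy^t z has p + (p!/k)·k = p + p! copies of a. Now the a-count equals the b-count, so i ≠ j fails. So xy^t z = a^{p+p!} b^{p+p!} ∉ L.
This is a contradiction; hence L is not regular.

a^{p+p!} b^{p+p!}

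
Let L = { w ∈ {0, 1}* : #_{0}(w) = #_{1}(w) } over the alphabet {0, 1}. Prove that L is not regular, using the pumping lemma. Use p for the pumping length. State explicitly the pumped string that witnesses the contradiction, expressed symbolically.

0^{p+k} 1^p

Assume L is regular; let p be its pumping constant.
Choose w = 0^p 1^p ∈ L with |w| = 2p ≥ p.
By the pumping lemma, w = xyz with |xy| ≤ p and y is nonempty.
The first p characters of w are 0's, so xy (and hence y) consists only of 0's. Write y = 0^k, 1 ≤ k ≤ p.
Pump with i = 2: xy^2z = 0^{p+k} 1^p has p+k occurrences of 0 but only p of 1. Since k ≥ 1 the counts differ, so xy^2z ∉ L.
This is a contradiction; hence L is not regular.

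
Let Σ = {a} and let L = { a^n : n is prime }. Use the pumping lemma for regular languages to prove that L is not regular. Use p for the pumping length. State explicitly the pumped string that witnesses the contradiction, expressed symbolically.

a^{q(1+k)}

Assume L is regular; let p be its pumping constant.
Let q be a prime with q ≥ p+2 (infinitely many primes exist), and take w = a^q ∈ L with |w| = q ≥ p.
The pumping lemma gives a decomposition w = xyz where |xy| ≤ p and y is nonempty.
Then y = a^k for some k with 1 ≤ k ≤ p.
Since 1 ≤ k ≤ p, |xz| = q-k. Pump with i = q+1: |xy^{q+1}z| = (q-k)+(q+1)k = q+qk = q(1+k), which is composite (both factors ≥ 2). So xy^{q+1}z = a^{q(1+k)} ∉ L.
This is a contradiction; hence L is not regular.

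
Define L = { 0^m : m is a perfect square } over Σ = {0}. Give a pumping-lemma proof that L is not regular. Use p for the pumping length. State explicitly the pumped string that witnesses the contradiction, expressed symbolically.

Suppose for contradiction that L is regular, and let p be the pumping length.
Take w = 0^{p²} ∈ L with |w| = p² ≥ p.
The pumping lemma gives a decomposition w = xyz where |xy| ≤ p and |y| > 0.
Then y = 0^k for some k with 1 ≤ k ≤ p.
Pump with i = 2: xy^2z = 0^{p²+k}. Since 1 ≤ k ≤ p, p² < p²+k ≤ p²+p < (p+1)², so p²+k lies strictly between consecutive squares and is not a perfect square. So xy^2z ∉ L.
Contradiction. Therefore L is not regular.

0^{p²+k}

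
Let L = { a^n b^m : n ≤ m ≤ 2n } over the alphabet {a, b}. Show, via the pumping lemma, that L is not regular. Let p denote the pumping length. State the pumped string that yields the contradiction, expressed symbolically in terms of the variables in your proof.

Assume L is regular; let p be its pumping constant.
Take w = a^p b^p ∈ L (since p ≤ p ≤ 2p), with |w| = 2p ≥ p.
The pumping lemma gives a decomposition w = xyz where |xy| ≤ p and |y| > 0.
Since the first p symbols of w are all a's and |xy| ≤ p, y lies entirely in the leading a-block: y = a^k for some k with 1 ≤ k ≤ p.
Pump with i = 2: xy^2z = a^{p+k} b^p. Now n = p+k > p = m, so the condition n ≤ m fails. Thus xy^2z ∉ L.
This contradicts the pumping lemma, so L is not regular.

a^{p+k} b^p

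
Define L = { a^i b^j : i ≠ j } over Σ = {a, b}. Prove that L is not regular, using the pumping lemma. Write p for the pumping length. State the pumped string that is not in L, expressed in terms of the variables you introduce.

Assume L is regular. Let p be the pumping length given by the pumping lemma.
Choose w = a^p b^{p+p!}. Since p ≠ p+p!, w ∈ L; and |w| ≥ p.
The pumping lemma gives a decomposition w = xyz where |xy| ≤ p and |y| ≥ 1.
Since the first p symbols of w are all a's and |xy| ≤ p, y lies entirely in the leading a-block: y = a^k for some k with 1 ≤ k ≤ p.
Since 1 ≤ k ≤ p, k divides p!; set t = 1 + p!/k. Then xy^t z has p + (p!/k)·k = p + p! copies of a. Now the a-count equals the b-count, so i ≠ j fails. So xy^t z = a^{p+p!} b^{p+p!} ∉ L.
Contradiction. Therefore L is not regular.

a^{p+p!} b^{p+p!}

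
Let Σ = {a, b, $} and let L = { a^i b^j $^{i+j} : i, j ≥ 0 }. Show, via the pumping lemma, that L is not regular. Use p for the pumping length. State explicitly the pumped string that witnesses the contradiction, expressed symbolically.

a^{p+k} b^p $^{2p}

Assume L is regular. Let p be the pumping length given by the pumping lemma.
Take w = a^p b^p $^{2p} ∈ L (with i=j=p, i+j=2p), |w| = 4p ≥ p.
The pumping lemma gives a decomposition w = xyz where |xy| ≤ p and |y| > 0.
The first p characters of w are a's, so xy (and hence y) consists only of a's. Write y = a^k, 1 ≤ k ≤ p.
Consider xy^2z = a^{p+k} b^p $^{2p}. Now the a- and b-counts sum to 2p+k, but the $-count is 2p ≠ 2p+k. So xy^2z ∉ L.
This contradicts the pumping lemma, so L is not regular.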